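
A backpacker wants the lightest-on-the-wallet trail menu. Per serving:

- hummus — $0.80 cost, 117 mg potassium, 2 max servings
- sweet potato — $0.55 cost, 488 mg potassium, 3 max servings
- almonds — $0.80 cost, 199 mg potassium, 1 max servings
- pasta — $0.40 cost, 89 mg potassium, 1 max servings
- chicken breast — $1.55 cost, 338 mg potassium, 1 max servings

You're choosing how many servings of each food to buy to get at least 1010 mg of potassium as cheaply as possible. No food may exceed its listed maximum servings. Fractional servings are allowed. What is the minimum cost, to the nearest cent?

Cost per mg of potassium: sweet potato $0.0011, almonds $0.0040, pasta $0.0045, chicken breast $0.0046, hummus $0.0068.
Take 2.07 servings of sweet potato: +1010.0 mg potassium for $1.14 (total $1.14, still need 0.0 mg).
Greedy by cheapest-per-mg is optimal for a single linear constraint, so the minimum cost is $1.14.

$1.14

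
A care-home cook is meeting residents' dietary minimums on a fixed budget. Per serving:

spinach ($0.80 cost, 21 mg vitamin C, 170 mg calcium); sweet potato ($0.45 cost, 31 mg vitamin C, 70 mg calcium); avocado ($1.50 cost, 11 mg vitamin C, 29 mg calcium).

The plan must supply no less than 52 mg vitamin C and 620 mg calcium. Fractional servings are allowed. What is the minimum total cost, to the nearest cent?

$2.92

Check every corner: each single food scaled to meet both minima, and each pair solved so both constraints bind.
spinach only: max(52/21, 620/170) = 3.647 servings → $2.92.
sweet potato only: max(52/31, 620/70) = 8.857 servings → $3.99.
avocado only: max(52/11, 620/29) = 21.38 servings → $32.07.
spinach + sweet potato with both targets exact would need a negative amount; discard.
spinach + avocado with both targets exact would need a negative amount; discard.
sweet potato + avocado with both targets exact would need a negative amount; discard.
The minimum over all feasible corners is $2.92.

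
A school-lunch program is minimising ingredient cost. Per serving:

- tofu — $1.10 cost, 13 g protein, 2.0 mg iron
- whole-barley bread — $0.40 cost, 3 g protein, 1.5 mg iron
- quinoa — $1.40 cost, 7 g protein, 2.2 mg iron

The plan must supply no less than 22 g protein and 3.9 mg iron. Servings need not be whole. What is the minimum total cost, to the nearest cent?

Two binding constraints pin down two serving amounts, so the optimal mix uses at most two foods. The candidates are each food alone (scaled to the tighter of protein/iron) and each pair with both constraints tight.
tofu only: max(22/13, 3.9/2.0) = 1.95 servings → $2.15.
whole-barley bread only: max(22/3, 3.9/1.5) = 7.333 servings → $2.93.
quinoa only: max(22/7, 3.9/2.2) = 3.143 servings → $4.40.
tofu + whole-barley bread with both tight: 1.578 servings and 0.4963 servings → $1.93.
tofu + quinoa with both tight: 1.445 servings and 0.4589 servings → $2.23.
whole-barley bread + quinoa: the both-tight solution has a negative serving — not a feasible corner.
The minimum over all feasible corners is $1.93.

$1.93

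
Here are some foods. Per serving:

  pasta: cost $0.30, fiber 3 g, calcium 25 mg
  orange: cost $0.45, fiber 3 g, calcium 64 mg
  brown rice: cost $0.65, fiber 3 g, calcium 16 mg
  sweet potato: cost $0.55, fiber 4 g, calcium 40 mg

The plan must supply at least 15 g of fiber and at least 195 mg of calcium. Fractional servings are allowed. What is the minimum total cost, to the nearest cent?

Compare the cost at each extreme point of the feasible region.
pasta only: max(15/3, 195/25) = 7.8 servings → $2.34.
orange only: max(15/3, 195/64) = 5 servings → $2.25.
brown rice only: max(15/3, 195/16) = 12.19 servings → $7.92.
sweet potato only: max(15/4, 195/40) = 4.875 servings → $2.68.
pasta + orange with both tight: 3.205 servings and 1.795 servings → $1.77.
pasta + brown rice: the both-tight solution has a negative serving — not a feasible corner.
pasta + sweet potato with both targets exact would need a negative amount; discard.
orange + brown rice with both tight: 2.396 servings and 2.604 servings → $2.77.
orange + sweet potato with both tight: 1.324 servings and 2.757 servings → $2.11.
brown rice + sweet potato: the both-tight solution has a negative serving — not a feasible corner.
Cheapest feasible corner: $1.77.

$1.77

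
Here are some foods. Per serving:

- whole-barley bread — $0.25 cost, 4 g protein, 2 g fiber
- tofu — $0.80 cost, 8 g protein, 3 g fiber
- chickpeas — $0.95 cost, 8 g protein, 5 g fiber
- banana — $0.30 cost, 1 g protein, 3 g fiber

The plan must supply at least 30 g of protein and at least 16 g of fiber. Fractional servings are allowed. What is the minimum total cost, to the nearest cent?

$1.97

A basic optimal solution has at most two foods positive. Try each food alone and each pair with both targets met exactly.
whole-barley bread only: max(30/4, 16/2) = 8 servings → $2.00.
tofu only: max(30/8, 16/3) = 5.333 servings → $4.27.
chickpeas only: max(30/8, 16/5) = 3.75 servings → $3.56.
banana only: max(30/1, 16/3) = 30 servings → $9.00.
whole-barley bread + tofu: the both-tight solution has a negative serving — not a feasible corner.
whole-barley bread + chickpeas with both tight: 5.5 servings and 1 serving → $2.33.
whole-barley bread + banana with both tight: 7.4 servings and 0.4 servings → $1.97.
tofu + chickpeas with both tight: 1.375 servings and 2.375 servings → $3.36.
tofu + banana with both tight: 3.524 servings and 1.81 servings → $3.36.
chickpeas + banana with both targets exact would need a negative amount; discard.
Cheapest feasible corner: $1.97.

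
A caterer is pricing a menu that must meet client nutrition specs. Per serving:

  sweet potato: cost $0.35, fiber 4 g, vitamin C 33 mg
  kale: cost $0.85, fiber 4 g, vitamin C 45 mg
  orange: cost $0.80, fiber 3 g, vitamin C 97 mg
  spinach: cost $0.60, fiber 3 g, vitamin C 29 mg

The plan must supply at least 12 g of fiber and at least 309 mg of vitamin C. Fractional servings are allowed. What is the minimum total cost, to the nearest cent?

$2.61

Minimising a linear cost over {fiber ≥ 12, vitamin C ≥ 309, servings ≥ 0} — the optimum is at a vertex, using one or two foods.
sweet potato only: max(12/4, 309/33) = 9.364 servings → $3.28.
kale only: max(12/4, 309/45) = 6.867 servings → $5.84.
orange only: max(12/3, 309/97) = 4 servings → $3.20.
spinach only: max(12/3, 309/29) = 10.66 servings → $6.39.
sweet potato + kale with both targets exact would need a negative amount; discard.
sweet potato + orange with both tight: 0.8201 servings and 2.907 servings → $2.61.
sweet potato + spinach with both targets exact would need a negative amount; discard.
kale + orange with both tight: 0.9368 servings and 2.751 servings → $3.00.
kale + spinach: the both-tight solution has a negative serving — not a feasible corner.
orange + spinach with both tight: 2.838 servings and 1.162 servings → $2.97.
The minimum over all feasible corners is $2.61.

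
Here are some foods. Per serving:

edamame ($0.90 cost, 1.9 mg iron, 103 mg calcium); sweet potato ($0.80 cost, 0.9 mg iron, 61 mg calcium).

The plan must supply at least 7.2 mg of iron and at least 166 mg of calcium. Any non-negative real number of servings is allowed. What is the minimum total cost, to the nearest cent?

$3.41

Compare the cost at each extreme point of the feasible region.
edamame only: max(7.2/1.9, 166/103) = 3.789 servings → $3.41.
sweet potato only: max(7.2/0.9, 166/61) = 8 servings → $6.40.
edamame + sweet potato with both targets exact would need a negative amount; discard.
The minimum over all feasible corners is $3.41.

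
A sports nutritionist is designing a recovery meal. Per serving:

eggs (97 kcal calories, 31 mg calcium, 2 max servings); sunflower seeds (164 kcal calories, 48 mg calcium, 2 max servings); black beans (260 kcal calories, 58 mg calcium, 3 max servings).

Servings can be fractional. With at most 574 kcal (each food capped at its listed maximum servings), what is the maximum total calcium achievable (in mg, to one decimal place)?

Calcium per kcal: eggs 0.3196, sunflower seeds 0.2927, black beans 0.2231.
Take 2 servings of eggs: uses 194 kcal, +62.0 mg calcium (running total 62.0 mg).
Take 2 servings of sunflower seeds: uses 328 kcal, +96.0 mg calcium (running total 158.0 mg).
Take 0.2 servings of black beans: uses 52 kcal, +11.6 mg calcium (running total 169.6 mg).
Greedy by best ratio exhausts the calories allowance optimally: 169.6 mg.

169.6 mg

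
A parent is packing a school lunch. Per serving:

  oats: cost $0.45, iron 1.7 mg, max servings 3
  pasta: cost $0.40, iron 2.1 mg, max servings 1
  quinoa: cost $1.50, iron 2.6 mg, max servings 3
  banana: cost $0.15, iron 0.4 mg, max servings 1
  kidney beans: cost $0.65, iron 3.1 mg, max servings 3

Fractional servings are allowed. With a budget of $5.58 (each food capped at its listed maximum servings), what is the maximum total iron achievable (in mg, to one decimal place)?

19.9 mg

Iron per dollar: pasta 5.25, kidney beans 4.769, oats 3.778, banana 2.667, quinoa 1.733.
Take 1 serving of pasta: spends $0.40, +2.1 mg iron (running total 2.1 mg).
Take 3 servings of kidney beans: spends $1.95, +9.3 mg iron (running total 11.4 mg).
Take 3 servings of oats: spends $1.35, +5.1 mg iron (running total 16.5 mg).
Take 1 serving of banana: spends $0.15, +0.4 mg iron (running total 16.9 mg).
Take 1.153 servings of quinoa: spends $1.73, +3.0 mg iron (running total 19.9 mg).
Filling greedily by iron-per-dollar is optimal for one linear limit, giving 19.9 mg.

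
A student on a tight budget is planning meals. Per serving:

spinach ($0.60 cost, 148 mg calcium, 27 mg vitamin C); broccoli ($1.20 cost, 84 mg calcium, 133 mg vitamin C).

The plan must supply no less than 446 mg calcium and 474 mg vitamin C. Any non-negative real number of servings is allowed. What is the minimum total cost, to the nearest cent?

$4.68

Check every corner: each single food scaled to meet both minima, and each pair solved so both constraints bind.
spinach only: max(446/148, 474/27) = 17.56 servings → $10.53.
broccoli only: max(446/84, 474/133) = 5.31 servings → $6.37.
spinach + broccoli with both tight: 1.12 servings and 3.337 servings → $4.68.
So the least-cost plan costs $4.68.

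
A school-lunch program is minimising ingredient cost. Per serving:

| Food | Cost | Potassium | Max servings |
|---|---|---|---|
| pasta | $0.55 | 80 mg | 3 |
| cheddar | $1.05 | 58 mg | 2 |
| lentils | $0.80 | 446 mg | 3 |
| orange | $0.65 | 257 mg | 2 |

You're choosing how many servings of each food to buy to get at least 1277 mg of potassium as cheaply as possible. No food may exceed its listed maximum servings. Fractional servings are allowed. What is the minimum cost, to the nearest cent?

Cost per mg of potassium: lentils $0.0018, orange $0.0025, pasta $0.0069, cheddar $0.0181.
Take 2.863 servings of lentils: +1277.0 mg potassium for $2.29 (total $2.29, still need 0.0 mg).
Filling from the cheapest source first is optimal under one linear minimum: $2.29.

$2.29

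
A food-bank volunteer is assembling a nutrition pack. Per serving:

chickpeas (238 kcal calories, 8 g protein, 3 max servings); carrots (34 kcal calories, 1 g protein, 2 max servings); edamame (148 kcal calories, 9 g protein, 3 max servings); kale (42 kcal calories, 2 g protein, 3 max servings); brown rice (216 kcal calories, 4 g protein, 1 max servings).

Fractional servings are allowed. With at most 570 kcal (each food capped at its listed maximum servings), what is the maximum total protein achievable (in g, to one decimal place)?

33.0 g

Protein per kcal: edamame 0.06081, kale 0.04762, chickpeas 0.03361, carrots 0.02941, brown rice 0.01852.
Take 3 servings of edamame: uses 444 kcal, +27.0 g protein (running total 27.0 g).
Take 3 servings of kale: uses 126 kcal, +6.0 g protein (running total 33.0 g).
Greedy by best ratio exhausts the calories allowance optimally: 33.0 g.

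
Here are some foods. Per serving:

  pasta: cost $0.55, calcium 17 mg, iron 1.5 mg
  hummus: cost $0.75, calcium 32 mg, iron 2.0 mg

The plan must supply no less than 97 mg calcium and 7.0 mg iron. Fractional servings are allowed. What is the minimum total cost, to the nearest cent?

$2.60

Compare the cost at each extreme point of the feasible region.
pasta only: max(97/17, 7.0/1.5) = 5.706 servings → $3.14.
hummus only: max(97/32, 7.0/2.0) = 3.5 servings → $2.62.
pasta + hummus with both tight: 2.143 servings and 1.893 servings → $2.60.
The minimum over all feasible corners is $2.60.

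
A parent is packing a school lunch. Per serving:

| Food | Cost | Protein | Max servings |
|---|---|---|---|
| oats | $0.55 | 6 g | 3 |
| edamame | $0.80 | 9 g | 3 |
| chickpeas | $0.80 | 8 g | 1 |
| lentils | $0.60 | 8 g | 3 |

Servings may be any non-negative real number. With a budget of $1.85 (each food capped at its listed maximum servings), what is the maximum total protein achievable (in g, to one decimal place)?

Protein per dollar: lentils 13.33, edamame 11.25, oats 10.91, chickpeas 10.
Take 3 servings of lentils: spends $1.80, +24.0 g protein (running total 24.0 g).
Take 0.0625 servings of edamame: spends $0.05, +0.6 g protein (running total 24.6 g).
Greedy by best ratio exhausts the cost allowance optimally: 24.6 g.

24.6 g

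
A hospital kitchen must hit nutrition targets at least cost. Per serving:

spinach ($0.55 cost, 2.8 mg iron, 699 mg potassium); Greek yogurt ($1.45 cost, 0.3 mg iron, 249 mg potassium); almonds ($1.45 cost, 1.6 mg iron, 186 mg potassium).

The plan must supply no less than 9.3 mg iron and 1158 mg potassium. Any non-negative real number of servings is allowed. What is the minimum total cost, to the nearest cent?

spinach only: max(9.3/2.8, 1158/699) = 3.321 servings → $1.83.
Greek yogurt only: max(9.3/0.3, 1158/249) = 31 servings → $44.95.
almonds only: max(9.3/1.6, 1158/186) = 6.226 servings → $9.03.
spinach + Greek yogurt: intersection lies outside the first quadrant.
spinach + almonds with both tight: 0.2058 servings and 5.452 servings → $8.02.
Greek yogurt + almonds with both tight: 0.359 servings and 5.745 servings → $8.85.
The minimum over all feasible corners is $1.83.

$1.83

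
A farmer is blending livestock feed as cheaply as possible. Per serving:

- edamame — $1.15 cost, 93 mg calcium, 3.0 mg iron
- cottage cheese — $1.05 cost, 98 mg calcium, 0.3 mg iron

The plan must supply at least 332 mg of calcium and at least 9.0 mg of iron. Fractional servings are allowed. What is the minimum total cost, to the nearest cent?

Compare the cost at each extreme point of the feasible region.
edamame only: max(332/93, 9.0/3.0) = 3.57 servings → $4.11.
cottage cheese only: max(332/98, 9.0/0.3) = 30 servings → $31.50.
edamame + cottage cheese with both tight: 2.94 servings and 0.5975 servings → $4.01.
Cheapest feasible corner: $4.01.

$4.01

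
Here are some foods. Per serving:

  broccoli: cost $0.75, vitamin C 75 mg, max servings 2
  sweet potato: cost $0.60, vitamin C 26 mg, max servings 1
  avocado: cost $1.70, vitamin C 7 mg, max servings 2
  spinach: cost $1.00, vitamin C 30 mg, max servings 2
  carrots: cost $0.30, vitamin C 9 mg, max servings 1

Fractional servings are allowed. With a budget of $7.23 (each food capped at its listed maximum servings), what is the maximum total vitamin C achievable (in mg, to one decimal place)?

Vitamin C per dollar: broccoli 100, sweet potato 43.33, spinach 30, carrots 30, avocado 4.118.
Take 2 servings of broccoli: spends $1.50, +150.0 mg vitamin C (running total 150.0 mg).
Take 1 serving of sweet potato: spends $0.60, +26.0 mg vitamin C (running total 176.0 mg).
Take 2 servings of spinach: spends $2.00, +60.0 mg vitamin C (running total 236.0 mg).
Take 1 serving of carrots: spends $0.30, +9.0 mg vitamin C (running total 245.0 mg).
Take 1.665 servings of avocado: spends $2.83, +11.7 mg vitamin C (running total 256.7 mg).
Filling greedily by vitamin C-per-dollar is optimal for one linear limit, giving 256.7 mg.

256.7 mg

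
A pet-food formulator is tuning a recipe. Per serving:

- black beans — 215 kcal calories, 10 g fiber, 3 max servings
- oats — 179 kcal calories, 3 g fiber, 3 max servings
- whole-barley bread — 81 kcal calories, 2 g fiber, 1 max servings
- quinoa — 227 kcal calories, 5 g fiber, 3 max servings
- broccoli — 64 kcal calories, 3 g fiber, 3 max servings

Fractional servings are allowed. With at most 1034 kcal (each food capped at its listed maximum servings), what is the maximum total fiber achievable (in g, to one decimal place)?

Fiber per kcal: broccoli 0.04688, black beans 0.04651, whole-barley bread 0.02469, quinoa 0.02203, oats 0.01676.
Take 3 servings of broccoli: uses 192 kcal, +9.0 g fiber (running total 9.0 g).
Take 3 servings of black beans: uses 645 kcal, +30.0 g fiber (running total 39.0 g).
Take 1 serving of whole-barley bread: uses 81 kcal, +2.0 g fiber (running total 41.0 g).
Take 0.511 servings of quinoa: uses 116 kcal, +2.6 g fiber (running total 43.6 g).
Greedy by best ratio exhausts the calories allowance optimally: 43.6 g.

43.6 g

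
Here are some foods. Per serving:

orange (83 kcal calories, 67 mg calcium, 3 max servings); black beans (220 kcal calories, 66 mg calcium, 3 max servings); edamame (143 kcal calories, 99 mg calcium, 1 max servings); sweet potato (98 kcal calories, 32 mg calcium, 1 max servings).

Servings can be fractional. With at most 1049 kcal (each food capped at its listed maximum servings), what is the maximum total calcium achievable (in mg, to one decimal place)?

499.7 mg

Calcium per kcal: orange 0.8072, edamame 0.6923, sweet potato 0.3265, black beans 0.3.
Take 3 servings of orange: uses 249 kcal, +201.0 mg calcium (running total 201.0 mg).
Take 1 serving of edamame: uses 143 kcal, +99.0 mg calcium (running total 300.0 mg).
Take 1 serving of sweet potato: uses 98 kcal, +32.0 mg calcium (running total 332.0 mg).
Take 2.541 servings of black beans: uses 559 kcal, +167.7 mg calcium (running total 499.7 mg).
Greedy by best ratio exhausts the calories allowance optimally: 499.7 mg.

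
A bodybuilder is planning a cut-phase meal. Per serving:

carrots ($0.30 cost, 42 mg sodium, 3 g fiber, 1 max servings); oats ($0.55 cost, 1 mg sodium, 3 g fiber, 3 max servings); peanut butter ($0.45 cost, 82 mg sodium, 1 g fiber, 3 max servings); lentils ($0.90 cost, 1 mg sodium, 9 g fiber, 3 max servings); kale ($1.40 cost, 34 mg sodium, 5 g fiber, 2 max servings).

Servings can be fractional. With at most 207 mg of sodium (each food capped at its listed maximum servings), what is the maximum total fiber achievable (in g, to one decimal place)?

Fiber per mg sodium: lentils 9, oats 3, kale 0.1471, carrots 0.07143, peanut butter 0.0122.
Take 3 servings of lentils: uses 3 mg sodium, +27.0 g fiber (running total 27.0 g).
Take 3 servings of oats: uses 3 mg sodium, +9.0 g fiber (running total 36.0 g).
Take 2 servings of kale: uses 68 mg sodium, +10.0 g fiber (running total 46.0 g).
Take 1 serving of carrots: uses 42 mg sodium, +3.0 g fiber (running total 49.0 g).
Take 1.11 servings of peanut butter: uses 91 mg sodium, +1.1 g fiber (running total 50.1 g).
Greedy by best ratio exhausts the sodium allowance optimally: 50.1 g.

50.1 g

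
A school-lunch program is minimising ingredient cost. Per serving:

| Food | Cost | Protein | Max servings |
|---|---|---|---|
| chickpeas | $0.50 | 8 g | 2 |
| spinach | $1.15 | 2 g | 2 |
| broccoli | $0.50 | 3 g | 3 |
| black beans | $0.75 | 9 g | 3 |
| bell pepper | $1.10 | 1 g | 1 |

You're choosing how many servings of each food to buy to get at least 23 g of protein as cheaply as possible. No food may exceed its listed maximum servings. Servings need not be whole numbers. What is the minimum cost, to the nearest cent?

$1.58

Cost per g of protein: chickpeas $0.0625, black beans $0.0833, broccoli $0.1667, spinach $0.5750, bell pepper $1.1000.
Take 2 servings of chickpeas: +16.0 g protein for $1.00 (total $1.00, still need 7.0 g).
Take 0.7778 servings of black beans: +7.0 g protein for $0.58 (total $1.58, still need 0.0 g).
Greedy by cheapest-per-g is optimal for a single linear constraint, so the minimum cost is $1.58.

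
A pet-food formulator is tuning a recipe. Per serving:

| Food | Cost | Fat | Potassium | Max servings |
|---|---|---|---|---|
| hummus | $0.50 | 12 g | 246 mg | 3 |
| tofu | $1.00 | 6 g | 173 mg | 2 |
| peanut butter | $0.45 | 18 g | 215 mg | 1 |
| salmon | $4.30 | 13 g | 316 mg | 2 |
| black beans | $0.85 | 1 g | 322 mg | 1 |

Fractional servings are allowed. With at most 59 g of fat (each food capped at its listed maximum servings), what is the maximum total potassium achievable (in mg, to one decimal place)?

Potassium per g fat: black beans 322, tofu 28.83, salmon 24.31, hummus 20.5, peanut butter 11.94.
Take 1 serving of black beans: uses 1 g fat, +322.0 mg potassium (running total 322.0 mg).
Take 2 servings of tofu: uses 12 g fat, +346.0 mg potassium (running total 668.0 mg).
Take 2 servings of salmon: uses 26 g fat, +632.0 mg potassium (running total 1300.0 mg).
Take 1.667 servings of hummus: uses 20 g fat, +410.0 mg potassium (running total 1710.0 mg).
Filling greedily by potassium-per-g fat is optimal for one linear limit, giving 1710.0 mg.

1710.0 mg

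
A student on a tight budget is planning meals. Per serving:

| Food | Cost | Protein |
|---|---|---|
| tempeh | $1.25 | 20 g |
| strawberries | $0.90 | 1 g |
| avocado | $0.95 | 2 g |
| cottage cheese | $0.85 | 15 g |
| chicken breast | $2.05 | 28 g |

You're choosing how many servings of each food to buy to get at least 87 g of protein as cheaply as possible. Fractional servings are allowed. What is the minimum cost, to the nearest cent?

$4.93

Cost per g of protein: cottage cheese $0.0567, tempeh $0.0625, chicken breast $0.0732, avocado $0.4750, strawberries $0.9000.
With no serving limits, use only cottage cheese: 87 g / 15 g = 5.8 servings × $0.85 = $4.93.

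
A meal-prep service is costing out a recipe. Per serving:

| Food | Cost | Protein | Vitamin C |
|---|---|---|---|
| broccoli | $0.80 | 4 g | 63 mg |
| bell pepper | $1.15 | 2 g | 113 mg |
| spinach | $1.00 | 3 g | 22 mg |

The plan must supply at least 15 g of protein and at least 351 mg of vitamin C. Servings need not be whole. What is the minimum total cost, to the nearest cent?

A basic optimal solution has at most two foods positive. Try each food alone and each pair with both targets met exactly.
broccoli only: max(15/4, 351/63) = 5.571 servings → $4.46.
bell pepper only: max(15/2, 351/113) = 7.5 servings → $8.62.
spinach only: max(15/3, 351/22) = 15.95 servings → $15.95.
broccoli + bell pepper with both tight: 3.046 servings and 1.408 servings → $4.06.
broccoli + spinach: intersection lies outside the first quadrant.
bell pepper + spinach with both tight: 2.451 servings and 3.366 servings → $6.18.
So the least-cost plan costs $4.06.

$4.06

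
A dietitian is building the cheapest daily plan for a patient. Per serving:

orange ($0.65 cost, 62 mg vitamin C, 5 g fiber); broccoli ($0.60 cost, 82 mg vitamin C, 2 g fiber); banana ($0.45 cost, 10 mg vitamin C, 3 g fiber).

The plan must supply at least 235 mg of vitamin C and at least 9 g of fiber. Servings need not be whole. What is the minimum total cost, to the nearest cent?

This is a tiny linear program; its minimum lies at a vertex of the feasible set. List the vertices and price them.
orange only: max(235/62, 9/5) = 3.79 servings → $2.46.
broccoli only: max(235/82, 9/2) = 4.5 servings → $2.70.
banana only: max(235/10, 9/3) = 23.5 servings → $10.57.
orange + broccoli with both tight: 0.9371 servings and 2.157 servings → $1.90.
orange + banana: intersection lies outside the first quadrant.
broccoli + banana with both tight: 2.721 servings and 1.186 servings → $2.17.
So the least-cost plan costs $1.90.

$1.90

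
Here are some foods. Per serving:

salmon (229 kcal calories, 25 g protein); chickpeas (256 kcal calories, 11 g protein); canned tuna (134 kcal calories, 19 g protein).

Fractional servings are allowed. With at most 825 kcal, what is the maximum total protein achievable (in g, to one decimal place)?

Protein per kcal: canned tuna 0.1418, salmon 0.1092, chickpeas 0.04297.
With no serving limits, spend the whole calories allowance on canned tuna: 825 kcal / 134 kcal × 19 g = 117.0 g.

117.0 g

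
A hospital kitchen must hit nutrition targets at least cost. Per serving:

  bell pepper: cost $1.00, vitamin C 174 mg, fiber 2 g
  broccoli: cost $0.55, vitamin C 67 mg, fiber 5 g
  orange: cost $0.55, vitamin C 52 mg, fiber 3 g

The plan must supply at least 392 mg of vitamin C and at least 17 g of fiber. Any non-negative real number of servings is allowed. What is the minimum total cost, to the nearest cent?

This is a tiny linear program; its minimum lies at a vertex of the feasible set. List the vertices and price them.
bell pepper only: max(392/174, 17/2) = 8.5 servings → $8.50.
broccoli only: max(392/67, 17/5) = 5.851 servings → $3.22.
orange only: max(392/52, 17/3) = 7.538 servings → $4.15.
bell pepper + broccoli with both tight: 1.115 servings and 2.954 servings → $2.74.
bell pepper + orange with both tight: 0.6986 servings and 5.201 servings → $3.56.
broccoli + orange: the both-tight solution has a negative serving — not a feasible corner.
The minimum over all feasible corners is $2.74.

$2.74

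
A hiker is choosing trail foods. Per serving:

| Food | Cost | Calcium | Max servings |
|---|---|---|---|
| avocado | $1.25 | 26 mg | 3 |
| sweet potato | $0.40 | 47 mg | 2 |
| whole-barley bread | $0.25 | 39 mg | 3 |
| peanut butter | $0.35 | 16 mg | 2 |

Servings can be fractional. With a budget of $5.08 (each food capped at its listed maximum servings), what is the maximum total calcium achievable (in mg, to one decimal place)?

Calcium per dollar: whole-barley bread 156, sweet potato 117.5, peanut butter 45.71, avocado 20.8.
Take 3 servings of whole-barley bread: spends $0.75, +117.0 mg calcium (running total 117.0 mg).
Take 2 servings of sweet potato: spends $0.80, +94.0 mg calcium (running total 211.0 mg).
Take 2 servings of peanut butter: spends $0.70, +32.0 mg calcium (running total 243.0 mg).
Take 2.264 servings of avocado: spends $2.83, +58.9 mg calcium (running total 301.9 mg).
Filling greedily by calcium-per-dollar is optimal for one linear limit, giving 301.9 mg.

301.9 mg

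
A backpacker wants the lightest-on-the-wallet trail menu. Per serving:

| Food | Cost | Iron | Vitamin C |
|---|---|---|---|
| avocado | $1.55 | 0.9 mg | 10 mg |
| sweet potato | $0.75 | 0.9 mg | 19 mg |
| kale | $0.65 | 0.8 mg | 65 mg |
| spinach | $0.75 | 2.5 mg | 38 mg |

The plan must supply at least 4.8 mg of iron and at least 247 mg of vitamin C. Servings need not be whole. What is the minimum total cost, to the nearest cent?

For a min-cost LP with two ≥-constraints, a basic feasible solution has at most two positive variables.
avocado only: max(4.8/0.9, 247/10) = 24.7 servings → $38.28.
sweet potato only: max(4.8/0.9, 247/19) = 13 servings → $9.75.
kale only: max(4.8/0.8, 247/65) = 6 servings → $3.90.
spinach only: max(4.8/2.5, 247/38) = 6.5 servings → $4.88.
avocado + sweet potato with both targets exact would need a negative amount; discard.
avocado + kale with both tight: 2.265 servings and 3.451 servings → $5.75.
avocado + spinach: the both-tight solution has a negative serving — not a feasible corner.
sweet potato + kale with both tight: 2.642 servings and 3.028 servings → $3.95.
sweet potato + spinach with both targets exact would need a negative amount; discard.
kale + spinach with both tight: 3.294 servings and 0.866 servings → $2.79.
Cheapest feasible corner: $2.79.

$2.79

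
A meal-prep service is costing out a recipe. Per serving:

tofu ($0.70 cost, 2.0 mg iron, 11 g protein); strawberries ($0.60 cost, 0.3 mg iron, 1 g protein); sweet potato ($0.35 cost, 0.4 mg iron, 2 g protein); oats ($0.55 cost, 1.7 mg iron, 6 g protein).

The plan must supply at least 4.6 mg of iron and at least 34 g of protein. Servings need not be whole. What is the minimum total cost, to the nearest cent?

$2.16

tofu only: max(4.6/2.0, 34/11) = 3.091 servings → $2.16.
strawberries only: max(4.6/0.3, 34/1) = 34 servings → $20.40.
sweet potato only: max(4.6/0.4, 34/2) = 17 servings → $5.95.
oats only: max(4.6/1.7, 34/6) = 5.667 servings → $3.12.
tofu + strawberries with both targets exact would need a negative amount; discard.
tofu + sweet potato: the both-tight solution has a negative serving — not a feasible corner.
tofu + oats: the both-tight solution has a negative serving — not a feasible corner.
strawberries + sweet potato: intersection lies outside the first quadrant.
strawberries + oats with both targets exact would need a negative amount; discard.
sweet potato + oats: intersection lies outside the first quadrant.
Cheapest feasible corner: $2.16.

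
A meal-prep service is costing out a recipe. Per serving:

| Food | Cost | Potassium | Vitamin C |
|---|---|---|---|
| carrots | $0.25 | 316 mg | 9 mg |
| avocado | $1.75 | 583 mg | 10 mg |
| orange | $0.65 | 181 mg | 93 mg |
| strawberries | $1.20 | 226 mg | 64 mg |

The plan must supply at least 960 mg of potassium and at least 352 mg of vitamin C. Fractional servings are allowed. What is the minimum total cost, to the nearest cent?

$2.63

An LP optimum is at a vertex; with two nutrient constraints at most two foods are used. Check each candidate.
carrots only: max(960/316, 352/9) = 39.11 servings → $9.78.
avocado only: max(960/583, 352/10) = 35.2 servings → $61.60.
orange only: max(960/181, 352/93) = 5.304 servings → $3.45.
strawberries only: max(960/226, 352/64) = 5.5 servings → $6.60.
carrots + avocado: intersection lies outside the first quadrant.
carrots + orange with both tight: 0.9211 servings and 3.696 servings → $2.63.
carrots + strawberries with both targets exact would need a negative amount; discard.
avocado + orange with both tight: 0.4879 servings and 3.732 servings → $3.28.
avocado + strawberries: intersection lies outside the first quadrant.
orange + strawberries with both tight: 1.92 servings and 2.71 servings → $4.50.
The minimum over all feasible corners is $2.63.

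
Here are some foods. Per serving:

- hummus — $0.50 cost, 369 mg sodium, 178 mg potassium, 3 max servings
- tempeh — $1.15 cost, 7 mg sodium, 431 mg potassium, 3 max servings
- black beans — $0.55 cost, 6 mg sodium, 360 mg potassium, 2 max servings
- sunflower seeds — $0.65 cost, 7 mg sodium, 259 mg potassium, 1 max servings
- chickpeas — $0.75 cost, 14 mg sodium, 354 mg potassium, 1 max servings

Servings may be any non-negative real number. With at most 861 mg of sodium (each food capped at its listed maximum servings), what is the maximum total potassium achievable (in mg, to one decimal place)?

Potassium per mg sodium: tempeh 61.57, black beans 60, sunflower seeds 37, chickpeas 25.29, hummus 0.4824.
Take 3 servings of tempeh: uses 21 mg sodium, +1293.0 mg potassium (running total 1293.0 mg).
Take 2 servings of black beans: uses 12 mg sodium, +720.0 mg potassium (running total 2013.0 mg).
Take 1 serving of sunflower seeds: uses 7 mg sodium, +259.0 mg potassium (running total 2272.0 mg).
Take 1 serving of chickpeas: uses 14 mg sodium, +354.0 mg potassium (running total 2626.0 mg).
Take 2.187 servings of hummus: uses 807 mg sodium, +389.3 mg potassium (running total 3015.3 mg).
Greedy by best ratio exhausts the sodium allowance optimally: 3015.3 mg.

3015.3 mg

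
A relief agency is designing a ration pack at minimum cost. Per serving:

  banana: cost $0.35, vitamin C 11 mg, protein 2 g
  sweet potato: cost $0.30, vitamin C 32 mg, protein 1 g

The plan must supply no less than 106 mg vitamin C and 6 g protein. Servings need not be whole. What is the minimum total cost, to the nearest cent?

Check every corner: each single food scaled to meet both minima, and each pair solved so both constraints bind.
banana only: max(106/11, 6/2) = 9.636 servings → $3.37.
sweet potato only: max(106/32, 6/1) = 6 servings → $1.80.
banana + sweet potato with both tight: 1.623 servings and 2.755 servings → $1.39.
The minimum over all feasible corners is $1.39.

$1.39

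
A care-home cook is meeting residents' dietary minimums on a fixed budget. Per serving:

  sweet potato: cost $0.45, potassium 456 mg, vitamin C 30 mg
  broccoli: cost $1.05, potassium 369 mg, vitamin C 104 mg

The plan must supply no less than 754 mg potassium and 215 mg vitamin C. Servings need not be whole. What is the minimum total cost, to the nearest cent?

With two linear requirements the optimum uses one or two foods; enumerate the corners.
sweet potato only: max(754/456, 215/30) = 7.167 servings → $3.23.
broccoli only: max(754/369, 215/104) = 2.067 servings → $2.17.
sweet potato + broccoli with both targets exact would need a negative amount; discard.
The minimum over all feasible corners is $2.17.

$2.17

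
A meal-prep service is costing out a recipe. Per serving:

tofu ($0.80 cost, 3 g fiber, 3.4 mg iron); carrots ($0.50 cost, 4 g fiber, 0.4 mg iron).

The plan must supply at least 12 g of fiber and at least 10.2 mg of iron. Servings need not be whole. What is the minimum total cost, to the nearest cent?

$2.73

A basic optimal solution has at most two foods positive. Try each food alone and each pair with both targets met exactly.
tofu only: max(12/3, 10.2/3.4) = 4 servings → $3.20.
carrots only: max(12/4, 10.2/0.4) = 25.5 servings → $12.75.
tofu + carrots with both tight: 2.903 servings and 0.8226 servings → $2.73.
Cheapest feasible corner: $2.73.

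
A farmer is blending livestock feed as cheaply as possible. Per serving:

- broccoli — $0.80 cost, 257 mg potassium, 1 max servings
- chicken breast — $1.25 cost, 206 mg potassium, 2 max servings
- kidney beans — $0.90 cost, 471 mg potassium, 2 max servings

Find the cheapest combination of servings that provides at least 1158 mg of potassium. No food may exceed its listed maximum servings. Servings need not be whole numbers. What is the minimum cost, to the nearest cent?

Cost per mg of potassium: kidney beans $0.0019, broccoli $0.0031, chicken breast $0.0061.
Take 2 servings of kidney beans: +942.0 mg potassium for $1.80 (total $1.80, still need 216.0 mg).
Take 0.8405 servings of broccoli: +216.0 mg potassium for $0.67 (total $2.47, still need 0.0 mg).
Filling from the cheapest source first is optimal under one linear minimum: $2.47.

$2.47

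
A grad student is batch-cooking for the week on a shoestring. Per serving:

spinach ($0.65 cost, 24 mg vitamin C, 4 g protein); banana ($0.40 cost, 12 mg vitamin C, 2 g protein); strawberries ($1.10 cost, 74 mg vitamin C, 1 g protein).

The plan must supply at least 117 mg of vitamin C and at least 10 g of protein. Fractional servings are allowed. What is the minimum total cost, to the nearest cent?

For a min-cost LP with two ≥-constraints, a basic feasible solution has at most two positive variables.
spinach only: max(117/24, 10/4) = 4.875 servings → $3.17.
banana only: max(117/12, 10/2) = 9.75 servings → $3.90.
strawberries only: max(117/74, 10/1) = 10 servings → $11.00.
spinach + banana (both tight): parallel constraints — no distinct corner.
spinach + strawberries with both tight: 2.29 servings and 0.8382 servings → $2.41.
banana + strawberries with both tight: 4.581 servings and 0.8382 servings → $2.75.
Cheapest feasible corner: $2.41.

$2.41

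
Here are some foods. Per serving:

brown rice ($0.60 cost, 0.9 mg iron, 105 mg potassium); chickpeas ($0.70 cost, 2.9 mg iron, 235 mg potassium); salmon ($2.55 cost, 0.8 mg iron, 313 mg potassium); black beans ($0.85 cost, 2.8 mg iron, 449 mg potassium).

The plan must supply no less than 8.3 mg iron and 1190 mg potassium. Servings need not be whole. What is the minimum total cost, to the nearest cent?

$2.41

Minimising a linear cost over {iron ≥ 8.3, potassium ≥ 1190, servings ≥ 0} — the optimum is at a vertex, using one or two foods.
brown rice only: max(8.3/0.9, 1190/105) = 11.33 servings → $6.80.
chickpeas only: max(8.3/2.9, 1190/235) = 5.064 servings → $3.54.
salmon only: max(8.3/0.8, 1190/313) = 10.38 servings → $26.46.
black beans only: max(8.3/2.8, 1190/449) = 2.964 servings → $2.52.
brown rice + chickpeas: the both-tight solution has a negative serving — not a feasible corner.
brown rice + salmon with both tight: 8.325 servings and 1.009 servings → $7.57.
brown rice + black beans with both tight: 3.585 servings and 1.812 servings → $3.69.
chickpeas + salmon with both tight: 2.287 servings and 2.085 servings → $6.92.
chickpeas + black beans with both tight: 0.6128 servings and 2.33 servings → $2.41.
salmon + black beans: the both-tight solution has a negative serving — not a feasible corner.
Cheapest feasible corner: $2.41.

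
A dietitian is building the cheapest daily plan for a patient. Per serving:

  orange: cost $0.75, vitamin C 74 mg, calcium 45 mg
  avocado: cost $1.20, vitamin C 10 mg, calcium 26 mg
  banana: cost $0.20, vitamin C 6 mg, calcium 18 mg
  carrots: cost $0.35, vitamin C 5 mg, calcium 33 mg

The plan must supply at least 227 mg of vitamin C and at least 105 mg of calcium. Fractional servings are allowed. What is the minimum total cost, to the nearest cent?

Minimising a linear cost over {vitamin C ≥ 227, calcium ≥ 105, servings ≥ 0} — the optimum is at a vertex, using one or two foods.
orange only: max(227/74, 105/45) = 3.068 servings → $2.30.
avocado only: max(227/10, 105/26) = 22.7 servings → $27.24.
banana only: max(227/6, 105/18) = 37.83 servings → $7.57.
carrots only: max(227/5, 105/33) = 45.4 servings → $15.89.
orange + avocado: the both-tight solution has a negative serving — not a feasible corner.
orange + banana: the both-tight solution has a negative serving — not a feasible corner.
orange + carrots with both targets exact would need a negative amount; discard.
avocado + banana with both targets exact would need a negative amount; discard.
avocado + carrots: the both-tight solution has a negative serving — not a feasible corner.
banana + carrots: intersection lies outside the first quadrant.
So the least-cost plan costs $2.30.

$2.30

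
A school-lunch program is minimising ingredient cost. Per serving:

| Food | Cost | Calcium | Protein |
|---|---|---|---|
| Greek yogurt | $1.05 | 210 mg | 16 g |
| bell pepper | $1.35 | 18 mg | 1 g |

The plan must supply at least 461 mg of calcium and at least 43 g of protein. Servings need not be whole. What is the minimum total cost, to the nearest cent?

$2.82

Greek yogurt only: max(461/210, 43/16) = 2.688 servings → $2.82.
bell pepper only: max(461/18, 43/1) = 43 servings → $58.05.
Greek yogurt + bell pepper: intersection lies outside the first quadrant.
The minimum over all feasible corners is $2.82.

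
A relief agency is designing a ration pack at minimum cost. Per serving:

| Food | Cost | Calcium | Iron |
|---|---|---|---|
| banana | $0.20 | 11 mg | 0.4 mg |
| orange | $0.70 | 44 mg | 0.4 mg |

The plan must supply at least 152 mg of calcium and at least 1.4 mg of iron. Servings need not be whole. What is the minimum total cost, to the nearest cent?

Minimising a linear cost over {calcium ≥ 152, iron ≥ 1.4, servings ≥ 0} — the optimum is at a vertex, using one or two foods.
banana only: max(152/11, 1.4/0.4) = 13.82 servings → $2.76.
orange only: max(152/44, 1.4/0.4) = 3.5 servings → $2.45.
banana + orange with both tight: 0.06061 servings and 3.439 servings → $2.42.
Cheapest feasible corner: $2.42.

$2.42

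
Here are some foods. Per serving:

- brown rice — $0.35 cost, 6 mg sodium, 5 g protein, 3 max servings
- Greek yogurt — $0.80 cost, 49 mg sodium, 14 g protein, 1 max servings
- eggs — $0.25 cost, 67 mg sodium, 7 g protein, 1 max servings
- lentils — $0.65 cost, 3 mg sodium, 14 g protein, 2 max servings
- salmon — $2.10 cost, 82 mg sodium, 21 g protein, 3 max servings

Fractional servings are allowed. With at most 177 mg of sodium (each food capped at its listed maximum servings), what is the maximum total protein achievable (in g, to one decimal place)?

83.6 g

Protein per mg sodium: lentils 4.667, brown rice 0.8333, Greek yogurt 0.2857, salmon 0.2561, eggs 0.1045.
Take 2 servings of lentils: uses 6 mg sodium, +28.0 g protein (running total 28.0 g).
Take 3 servings of brown rice: uses 18 mg sodium, +15.0 g protein (running total 43.0 g).
Take 1 serving of Greek yogurt: uses 49 mg sodium, +14.0 g protein (running total 57.0 g).
Take 1.268 servings of salmon: uses 104 mg sodium, +26.6 g protein (running total 83.6 g).
Filling greedily by protein-per-mg sodium is optimal for one linear limit, giving 83.6 g.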